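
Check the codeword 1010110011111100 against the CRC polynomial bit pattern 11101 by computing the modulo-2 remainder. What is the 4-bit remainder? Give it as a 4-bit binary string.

0000

Modulo-2 division of 1010110011111100 by 11101:
  pos 0: 10101 XOR 11101 = 01000
  pos 1: 10001 XOR 11101 = 01100
  pos 2: 11000 XOR 11101 = 00101
  pos 4: 10101 XOR 11101 = 01000
  pos 5: 10001 XOR 11101 = 01100
  pos 6: 11001 XOR 11101 = 00100
  pos 8: 10011 XOR 11101 = 01110
  pos 9: 11101 XOR 11101 = 00000
Remainder = 0000 (zero — the frame passes the CRC check).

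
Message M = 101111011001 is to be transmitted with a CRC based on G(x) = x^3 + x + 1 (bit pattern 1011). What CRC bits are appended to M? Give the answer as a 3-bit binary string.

000

Append 3 zeros: 101111011001000. Divide by 1011 (XOR where the leading bit is 1):
  pos 0: 1011 XOR 1011 = 0000
  pos 4: 1101 XOR 1011 = 0110
  pos 5: 1101 XOR 1011 = 0110
  pos 6: 1100 XOR 1011 = 0111
  pos 7: 1110 XOR 1011 = 0101
  pos 8: 1011 XOR 1011 = 0000
Remainder (last 3 bits) = 000. This is the CRC / FCS.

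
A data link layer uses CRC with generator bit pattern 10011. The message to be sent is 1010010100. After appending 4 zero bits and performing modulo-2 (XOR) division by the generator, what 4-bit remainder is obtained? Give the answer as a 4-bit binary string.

1010

Append 4 zeros: 10100101000000. Divide by 10011 (XOR where the leading bit is 1):
  pos 0: 10100 XOR 10011 = 00111
  pos 2: 11110 XOR 10011 = 01101
  pos 3: 11011 XOR 10011 = 01000
  pos 4: 10000 XOR 10011 = 00011
  pos 7: 11000 XOR 10011 = 01011
  pos 8: 10110 XOR 10011 = 00101
Remainder (last 4 bits) = 1010. This is the CRC / FCS.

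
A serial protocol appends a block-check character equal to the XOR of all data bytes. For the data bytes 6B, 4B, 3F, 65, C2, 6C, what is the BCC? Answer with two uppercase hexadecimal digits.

D4

XOR the bytes together:
  start with 0x6B
  0x6B ⊕ 0x4B = 0x20
  0x20 ⊕ 0x3F = 0x1F
  0x1F ⊕ 0x65 = 0x7A
  0x7A ⊕ 0xC2 = 0xB8
  0xB8 ⊕ 0x6C = 0xD4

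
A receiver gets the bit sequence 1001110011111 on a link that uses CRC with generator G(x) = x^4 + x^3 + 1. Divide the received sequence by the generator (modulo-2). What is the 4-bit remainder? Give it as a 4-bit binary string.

Modulo-2 division of 1001110011111 by 11001:
  pos 0: 10011 XOR 11001 = 01010
  pos 1: 10101 XOR 11001 = 01100
  pos 2: 11000 XOR 11001 = 00001
  pos 6: 10111 XOR 11001 = 01110
  pos 7: 11101 XOR 11001 = 00100
Remainder = 1001 (nonzero — an error is detected).

1001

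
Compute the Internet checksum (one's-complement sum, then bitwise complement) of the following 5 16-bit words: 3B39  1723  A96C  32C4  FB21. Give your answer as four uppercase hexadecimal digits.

D650

One's-complement addition (fold any carry out of bit 15 back into bit 0):
  0x3B39 + 0x1723 = 0x0525C
  0x525C + 0xA96C = 0x0FBC8
  0xFBC8 + 0x32C4 = 0x12E8C → wrap carry → 0x2E8D
  0x2E8D + 0xFB21 = 0x129AE → wrap carry → 0x29AF
One's-complement sum = 0x29AF.
Checksum = ~0x29AF & 0xFFFF = 0xD650.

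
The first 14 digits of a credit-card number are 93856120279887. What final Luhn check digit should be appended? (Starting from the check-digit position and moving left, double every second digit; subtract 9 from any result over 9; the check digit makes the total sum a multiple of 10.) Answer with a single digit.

0

Partial digits right→left: 7 8 8 9 7 2 0 2 1 6 5 8 3 9
Double every second digit counting from the check-digit position (so the 1st, 3rd, 5th, ... of the partial from the right).
  doubled (with −9 where >9): 5 7 5 0 2 1 6 → sum 26
  kept as-is: 8 9 2 2 6 8 9 → sum 44
Total = 26 + 44 = 70.
Check digit = (10 − (70 mod 10)) mod 10 = 0.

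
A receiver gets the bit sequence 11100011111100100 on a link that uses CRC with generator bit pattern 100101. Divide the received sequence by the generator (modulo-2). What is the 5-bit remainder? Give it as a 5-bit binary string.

00000

Modulo-2 division of 11100011111100100 by 100101:
  pos 0: 111000 XOR 100101 = 011101
  pos 1: 111011 XOR 100101 = 011110
  pos 2: 111101 XOR 100101 = 011000
  pos 3: 110001 XOR 100101 = 010100
  pos 4: 101001 XOR 100101 = 001100
  pos 6: 110011 XOR 100101 = 010110
  pos 7: 101100 XOR 100101 = 001001
  pos 9: 100101 XOR 100101 = 000000
Remainder = 00000 (zero — the frame passes the CRC check).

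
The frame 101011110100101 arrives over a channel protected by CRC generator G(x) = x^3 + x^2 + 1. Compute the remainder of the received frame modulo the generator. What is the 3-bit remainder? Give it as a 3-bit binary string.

110

Modulo-2 division of 101011110100101 by 1101:
  pos 0: 1010 XOR 1101 = 0111
  pos 1: 1111 XOR 1101 = 0010
  pos 3: 1011 XOR 1101 = 0110
  pos 4: 1101 XOR 1101 = 0000
  pos 9: 1001 XOR 1101 = 0100
  pos 10: 1000 XOR 1101 = 0101
  pos 11: 1011 XOR 1101 = 0110
Remainder = 110 (nonzero — an error is detected).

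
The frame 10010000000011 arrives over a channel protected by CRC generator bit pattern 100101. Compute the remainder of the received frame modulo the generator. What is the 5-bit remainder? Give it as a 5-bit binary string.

01110

Modulo-2 division of 10010000000011 by 100101:
  pos 0: 100100 XOR 100101 = 000001
  pos 5: 100000 XOR 100101 = 000101
  pos 8: 101011 XOR 100101 = 001110
Remainder = 01110 (nonzero — an error is detected).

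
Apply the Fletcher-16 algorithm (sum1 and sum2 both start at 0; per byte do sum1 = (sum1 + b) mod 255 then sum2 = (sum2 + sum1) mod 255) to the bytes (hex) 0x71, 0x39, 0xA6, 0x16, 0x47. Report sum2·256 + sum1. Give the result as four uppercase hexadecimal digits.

Running sums (mod 255):
  after byte 0 (0x71): sum1=113, sum2=113
  after byte 1 (0x39): sum1=170, sum2=28
  after byte 2 (0xA6): sum1=81, sum2=109
  after byte 3 (0x16): sum1=103, sum2=212
  after byte 4 (0x47): sum1=174, sum2=131
Checksum = sum2·256 + sum1 = 131·256 + 174 = 33710 = 0x83AE.

83AE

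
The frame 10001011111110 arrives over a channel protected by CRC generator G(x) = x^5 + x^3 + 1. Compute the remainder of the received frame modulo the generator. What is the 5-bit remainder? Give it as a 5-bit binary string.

00000

Modulo-2 division of 10001011111110 by 101001:
  pos 0: 100010 XOR 101001 = 001011
  pos 2: 101111 XOR 101001 = 000110
  pos 5: 110111 XOR 101001 = 011110
  pos 6: 111101 XOR 101001 = 010100
  pos 7: 101001 XOR 101001 = 000000
Remainder = 00000 (zero — the frame passes the CRC check).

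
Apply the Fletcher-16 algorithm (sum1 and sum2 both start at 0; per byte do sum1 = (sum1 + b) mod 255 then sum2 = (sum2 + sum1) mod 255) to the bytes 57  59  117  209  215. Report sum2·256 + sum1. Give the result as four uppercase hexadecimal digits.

Running sums (mod 255):
  after byte 0 (57): sum1=57, sum2=57
  after byte 1 (59): sum1=116, sum2=173
  after byte 2 (117): sum1=233, sum2=151
  after byte 3 (209): sum1=187, sum2=83
  after byte 4 (215): sum1=147, sum2=230
Checksum = sum2·256 + sum1 = 230·256 + 147 = 59027 = 0xE693.

E693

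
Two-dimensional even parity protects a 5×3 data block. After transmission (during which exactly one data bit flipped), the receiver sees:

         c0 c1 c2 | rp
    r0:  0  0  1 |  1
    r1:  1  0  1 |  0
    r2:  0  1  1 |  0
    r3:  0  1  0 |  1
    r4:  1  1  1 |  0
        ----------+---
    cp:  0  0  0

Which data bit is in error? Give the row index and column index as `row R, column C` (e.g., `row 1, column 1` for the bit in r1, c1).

Recompute each row's even parity and compare to rp:
  r0: data parity 1, sent rp 1 → ok
  r1: data parity 0, sent rp 0 → ok
  r2: data parity 0, sent rp 0 → ok
  r3: data parity 1, sent rp 1 → ok
  r4: data parity 1, sent rp 0 → mismatch
Recompute each column's even parity and compare to cp:
  c0: data parity 0, sent cp 0 → ok
  c1: data parity 1, sent cp 0 → mismatch
  c2: data parity 0, sent cp 0 → ok
Exactly one row (r4) and one column (c1) fail → the flipped bit is at their intersection.

row 4, column 1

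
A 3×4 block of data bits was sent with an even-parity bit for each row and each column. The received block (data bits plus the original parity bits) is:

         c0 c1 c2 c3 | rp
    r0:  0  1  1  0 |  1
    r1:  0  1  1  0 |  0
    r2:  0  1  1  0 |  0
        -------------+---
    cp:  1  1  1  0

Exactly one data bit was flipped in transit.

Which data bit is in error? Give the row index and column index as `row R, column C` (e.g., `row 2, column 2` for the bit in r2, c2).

row 0, column 0

Recompute each row's even parity and compare to rp:
  r0: data parity 0, sent rp 1 → mismatch
  r1: data parity 0, sent rp 0 → ok
  r2: data parity 0, sent rp 0 → ok
Recompute each column's even parity and compare to cp:
  c0: data parity 0, sent cp 1 → mismatch
  c1: data parity 1, sent cp 1 → ok
  c2: data parity 1, sent cp 1 → ok
  c3: data parity 0, sent cp 0 → ok
Exactly one row (r0) and one column (c0) fail → the flipped bit is at their intersection.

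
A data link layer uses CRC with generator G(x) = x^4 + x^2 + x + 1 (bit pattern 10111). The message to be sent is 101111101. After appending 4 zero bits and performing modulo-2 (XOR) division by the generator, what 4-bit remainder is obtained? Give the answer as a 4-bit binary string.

Append 4 zeros: 1011111010000. Divide by 10111 (XOR where the leading bit is 1):
  pos 0: 10111 XOR 10111 = 00000
  pos 5: 11010 XOR 10111 = 01101
  pos 6: 11010 XOR 10111 = 01101
  pos 7: 11010 XOR 10111 = 01101
  pos 8: 11010 XOR 10111 = 01101
Remainder (last 4 bits) = 1101. This is the CRC / FCS.

1101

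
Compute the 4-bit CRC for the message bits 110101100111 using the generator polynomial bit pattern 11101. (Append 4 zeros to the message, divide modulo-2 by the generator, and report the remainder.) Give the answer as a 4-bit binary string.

1100

Append 4 zeros: 1101011001110000. Divide by 11101 (XOR where the leading bit is 1):
  pos 0: 11010 XOR 11101 = 00111
  pos 2: 11111 XOR 11101 = 00010
  pos 5: 10001 XOR 11101 = 01100
  pos 6: 11001 XOR 11101 = 00100
  pos 8: 10010 XOR 11101 = 01111
  pos 9: 11110 XOR 11101 = 00011
Remainder (last 4 bits) = 1100. This is the CRC / FCS.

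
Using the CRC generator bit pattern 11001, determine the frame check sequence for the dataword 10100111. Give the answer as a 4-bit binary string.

Append 4 zeros: 101001110000. Divide by 11001 (XOR where the leading bit is 1):
  pos 0: 10100 XOR 11001 = 01101
  pos 1: 11011 XOR 11001 = 00010
  pos 4: 10110 XOR 11001 = 01111
  pos 5: 11110 XOR 11001 = 00111
  pos 7: 11100 XOR 11001 = 00101
Remainder (last 4 bits) = 0101. This is the CRC / FCS.

0101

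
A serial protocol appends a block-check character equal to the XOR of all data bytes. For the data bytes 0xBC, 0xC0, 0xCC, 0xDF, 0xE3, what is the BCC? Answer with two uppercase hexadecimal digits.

8C

XOR the bytes together:
  start with 0xBC
  0xBC ⊕ 0xC0 = 0x7C
  0x7C ⊕ 0xCC = 0xB0
  0xB0 ⊕ 0xDF = 0x6F
  0x6F ⊕ 0xE3 = 0x8C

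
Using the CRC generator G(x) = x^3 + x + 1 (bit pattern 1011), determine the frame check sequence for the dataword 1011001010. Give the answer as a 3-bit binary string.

Append 3 zeros: 1011001010000. Divide by 1011 (XOR where the leading bit is 1):
  pos 0: 1011 XOR 1011 = 0000
  pos 6: 1010 XOR 1011 = 0001
  pos 9: 1000 XOR 1011 = 0011
Remainder (last 3 bits) = 011. This is the CRC / FCS.

011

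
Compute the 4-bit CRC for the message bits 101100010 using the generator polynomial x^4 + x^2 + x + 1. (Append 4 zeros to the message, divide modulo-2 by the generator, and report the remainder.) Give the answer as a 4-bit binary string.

1100

Append 4 zeros: 1011000100000. Divide by 10111 (XOR where the leading bit is 1):
  pos 0: 10110 XOR 10111 = 00001
  pos 4: 10010 XOR 10111 = 00101
  pos 6: 10100 XOR 10111 = 00011
Remainder (last 4 bits) = 1100. This is the CRC / FCS.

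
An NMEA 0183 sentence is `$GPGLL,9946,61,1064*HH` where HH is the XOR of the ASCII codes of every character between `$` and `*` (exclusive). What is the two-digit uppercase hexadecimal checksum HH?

7A

XOR the ASCII codes of the payload characters:
  'G' = 0x47 → acc = 0x47
  'P' = 0x50 → acc = 0x17
  'G' = 0x47 → acc = 0x50
  'L' = 0x4C → acc = 0x1C
  'L' = 0x4C → acc = 0x50
  ',' = 0x2C → acc = 0x7C
  '9' = 0x39 → acc = 0x45
  '9' = 0x39 → acc = 0x7C
  '4' = 0x34 → acc = 0x48
  '6' = 0x36 → acc = 0x7E
  ',' = 0x2C → acc = 0x52
  '6' = 0x36 → acc = 0x64
  '1' = 0x31 → acc = 0x55
  ',' = 0x2C → acc = 0x79
  '1' = 0x31 → acc = 0x48
  '0' = 0x30 → acc = 0x78
  '6' = 0x36 → acc = 0x4E
  '4' = 0x34 → acc = 0x7A
Checksum = 0x7A.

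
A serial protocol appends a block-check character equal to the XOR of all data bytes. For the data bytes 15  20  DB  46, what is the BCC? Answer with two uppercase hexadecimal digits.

A8

XOR the bytes together:
  start with 0x15
  0x15 ⊕ 0x20 = 0x35
  0x35 ⊕ 0xDB = 0xEE
  0xEE ⊕ 0x46 = 0xA8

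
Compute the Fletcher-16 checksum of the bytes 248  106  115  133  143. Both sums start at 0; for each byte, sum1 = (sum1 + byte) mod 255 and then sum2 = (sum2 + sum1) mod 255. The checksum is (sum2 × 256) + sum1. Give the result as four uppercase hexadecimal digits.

Running sums (mod 255):
  after byte 0 (248): sum1=248, sum2=248
  after byte 1 (106): sum1=99, sum2=92
  after byte 2 (115): sum1=214, sum2=51
  after byte 3 (133): sum1=92, sum2=143
  after byte 4 (143): sum1=235, sum2=123
Checksum = sum2·256 + sum1 = 123·256 + 235 = 31723 = 0x7BEB.

7BEB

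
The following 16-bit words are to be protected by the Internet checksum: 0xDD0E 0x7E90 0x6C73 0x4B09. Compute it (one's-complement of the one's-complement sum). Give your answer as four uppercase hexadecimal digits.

ECE3

One's-complement addition (fold any carry out of bit 15 back into bit 0):
  0xDD0E + 0x7E90 = 0x15B9E → wrap carry → 0x5B9F
  0x5B9F + 0x6C73 = 0x0C812
  0xC812 + 0x4B09 = 0x1131B → wrap carry → 0x131C
One's-complement sum = 0x131C.
Checksum = ~0x131C & 0xFFFF = 0xECE3.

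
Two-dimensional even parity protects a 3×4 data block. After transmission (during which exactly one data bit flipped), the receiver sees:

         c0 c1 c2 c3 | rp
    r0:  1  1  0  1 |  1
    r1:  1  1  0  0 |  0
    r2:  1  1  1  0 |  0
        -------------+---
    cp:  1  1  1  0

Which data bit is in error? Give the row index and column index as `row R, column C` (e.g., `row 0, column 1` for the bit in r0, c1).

Recompute each row's even parity and compare to rp:
  r0: data parity 1, sent rp 1 → ok
  r1: data parity 0, sent rp 0 → ok
  r2: data parity 1, sent rp 0 → mismatch
Recompute each column's even parity and compare to cp:
  c0: data parity 1, sent cp 1 → ok
  c1: data parity 1, sent cp 1 → ok
  c2: data parity 1, sent cp 1 → ok
  c3: data parity 1, sent cp 0 → mismatch
Exactly one row (r2) and one column (c3) fail → the flipped bit is at their intersection.

row 2, column 3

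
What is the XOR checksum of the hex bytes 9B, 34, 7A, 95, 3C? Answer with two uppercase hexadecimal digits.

7C

XOR the bytes together:
  start with 0x9B
  0x9B ⊕ 0x34 = 0xAF
  0xAF ⊕ 0x7A = 0xD5
  0xD5 ⊕ 0x95 = 0x40
  0x40 ⊕ 0x3C = 0x7C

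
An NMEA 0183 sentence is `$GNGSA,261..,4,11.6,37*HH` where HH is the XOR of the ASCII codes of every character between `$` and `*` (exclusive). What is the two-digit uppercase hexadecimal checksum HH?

XOR the ASCII codes of the payload characters:
  'G' = 0x47 → acc = 0x47
  'N' = 0x4E → acc = 0x09
  'G' = 0x47 → acc = 0x4E
  'S' = 0x53 → acc = 0x1D
  'A' = 0x41 → acc = 0x5C
  ',' = 0x2C → acc = 0x70
  '2' = 0x32 → acc = 0x42
  '6' = 0x36 → acc = 0x74
  '1' = 0x31 → acc = 0x45
  '.' = 0x2E → acc = 0x6B
  '.' = 0x2E → acc = 0x45
  ',' = 0x2C → acc = 0x69
  '4' = 0x34 → acc = 0x5D
  ',' = 0x2C → acc = 0x71
  '1' = 0x31 → acc = 0x40
  '1' = 0x31 → acc = 0x71
  '.' = 0x2E → acc = 0x5F
  '6' = 0x36 → acc = 0x69
  ',' = 0x2C → acc = 0x45
  '3' = 0x33 → acc = 0x76
  '7' = 0x37 → acc = 0x41
Checksum = 0x41.

41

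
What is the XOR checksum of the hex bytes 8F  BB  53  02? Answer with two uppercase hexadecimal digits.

65

XOR the bytes together:
  start with 0x8F
  0x8F ⊕ 0xBB = 0x34
  0x34 ⊕ 0x53 = 0x67
  0x67 ⊕ 0x02 = 0x65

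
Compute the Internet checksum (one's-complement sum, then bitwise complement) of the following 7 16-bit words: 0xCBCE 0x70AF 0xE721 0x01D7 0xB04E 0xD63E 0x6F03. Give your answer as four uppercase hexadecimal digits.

One's-complement addition (fold any carry out of bit 15 back into bit 0):
  0xCBCE + 0x70AF = 0x13C7D → wrap carry → 0x3C7E
  0x3C7E + 0xE721 = 0x1239F → wrap carry → 0x23A0
  0x23A0 + 0x01D7 = 0x02577
  0x2577 + 0xB04E = 0x0D5C5
  0xD5C5 + 0xD63E = 0x1AC03 → wrap carry → 0xAC04
  0xAC04 + 0x6F03 = 0x11B07 → wrap carry → 0x1B08
One's-complement sum = 0x1B08.
Checksum = ~0x1B08 & 0xFFFF = 0xE4F7.

E4F7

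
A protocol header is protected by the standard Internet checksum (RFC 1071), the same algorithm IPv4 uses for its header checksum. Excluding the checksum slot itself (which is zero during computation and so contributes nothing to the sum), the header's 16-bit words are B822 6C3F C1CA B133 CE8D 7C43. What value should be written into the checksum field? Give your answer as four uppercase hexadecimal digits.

One's-complement addition (fold any carry out of bit 15 back into bit 0):
  0xB822 + 0x6C3F = 0x12461 → wrap carry → 0x2462
  0x2462 + 0xC1CA = 0x0E62C
  0xE62C + 0xB133 = 0x1975F → wrap carry → 0x9760
  0x9760 + 0xCE8D = 0x165ED → wrap carry → 0x65EE
  0x65EE + 0x7C43 = 0x0E231
One's-complement sum = 0xE231.
Checksum = ~0xE231 & 0xFFFF = 0x1DCE.

1DCE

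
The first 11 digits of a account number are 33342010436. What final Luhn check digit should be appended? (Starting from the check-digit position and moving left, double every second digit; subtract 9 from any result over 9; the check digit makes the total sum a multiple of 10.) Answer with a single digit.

1

Partial digits right→left: 6 3 4 0 1 0 2 4 3 3 3
Double every second digit counting from the check-digit position (so the 1st, 3rd, 5th, ... of the partial from the right).
  doubled (with −9 where >9): 3 8 2 4 6 6 → sum 29
  kept as-is: 3 0 0 4 3 → sum 10
Total = 29 + 10 = 39.
Check digit = (10 − (39 mod 10)) mod 10 = 1.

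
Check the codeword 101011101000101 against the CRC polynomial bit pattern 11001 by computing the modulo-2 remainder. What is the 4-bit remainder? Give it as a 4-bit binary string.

Modulo-2 division of 101011101000101 by 11001:
  pos 0: 10101 XOR 11001 = 01100
  pos 1: 11001 XOR 11001 = 00000
  pos 6: 10100 XOR 11001 = 01101
  pos 7: 11010 XOR 11001 = 00011
  pos 10: 11101 XOR 11001 = 00100
Remainder = 0100 (nonzero — an error is detected).

0100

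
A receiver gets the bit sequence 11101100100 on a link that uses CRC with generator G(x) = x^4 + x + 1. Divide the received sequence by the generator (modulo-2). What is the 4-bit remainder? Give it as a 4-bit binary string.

Modulo-2 division of 11101100100 by 10011:
  pos 0: 11101 XOR 10011 = 01110
  pos 1: 11101 XOR 10011 = 01110
  pos 2: 11100 XOR 10011 = 01111
  pos 3: 11110 XOR 10011 = 01101
  pos 4: 11011 XOR 10011 = 01000
  pos 5: 10000 XOR 10011 = 00011
Remainder = 0110 (nonzero — an error is detected).

0110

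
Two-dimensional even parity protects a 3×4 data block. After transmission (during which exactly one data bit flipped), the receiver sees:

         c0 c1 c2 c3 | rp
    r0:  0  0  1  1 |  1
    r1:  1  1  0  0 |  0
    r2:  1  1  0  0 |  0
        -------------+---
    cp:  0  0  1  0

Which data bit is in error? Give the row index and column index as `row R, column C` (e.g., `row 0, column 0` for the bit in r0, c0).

Recompute each row's even parity and compare to rp:
  r0: data parity 0, sent rp 1 → mismatch
  r1: data parity 0, sent rp 0 → ok
  r2: data parity 0, sent rp 0 → ok
Recompute each column's even parity and compare to cp:
  c0: data parity 0, sent cp 0 → ok
  c1: data parity 0, sent cp 0 → ok
  c2: data parity 1, sent cp 1 → ok
  c3: data parity 1, sent cp 0 → mismatch
Exactly one row (r0) and one column (c3) fail → the flipped bit is at their intersection.

row 0, column 3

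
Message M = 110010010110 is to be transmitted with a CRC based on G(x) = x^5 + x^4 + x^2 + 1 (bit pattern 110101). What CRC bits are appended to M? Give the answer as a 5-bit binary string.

Append 5 zeros: 11001001011000000. Divide by 110101 (XOR where the leading bit is 1):
  pos 0: 110010 XOR 110101 = 000111
  pos 3: 111010 XOR 110101 = 001111
  pos 5: 111111 XOR 110101 = 001010
  pos 7: 101000 XOR 110101 = 011101
  pos 8: 111010 XOR 110101 = 001111
  pos 10: 111100 XOR 110101 = 001001
Remainder (last 5 bits) = 10010. This is the CRC / FCS.

10010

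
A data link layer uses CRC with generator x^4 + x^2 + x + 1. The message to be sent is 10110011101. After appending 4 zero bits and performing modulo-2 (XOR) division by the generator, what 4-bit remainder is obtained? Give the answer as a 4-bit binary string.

Append 4 zeros: 101100111010000. Divide by 10111 (XOR where the leading bit is 1):
  pos 0: 10110 XOR 10111 = 00001
  pos 4: 10111 XOR 10111 = 00000
  pos 10: 10000 XOR 10111 = 00111
Remainder (last 4 bits) = 0111. This is the CRC / FCS.

0111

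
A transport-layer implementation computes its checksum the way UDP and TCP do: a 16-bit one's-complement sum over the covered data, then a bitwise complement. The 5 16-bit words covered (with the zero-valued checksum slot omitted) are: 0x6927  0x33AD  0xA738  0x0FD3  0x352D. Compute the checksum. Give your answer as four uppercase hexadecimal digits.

One's-complement addition (fold any carry out of bit 15 back into bit 0):
  0x6927 + 0x33AD = 0x09CD4
  0x9CD4 + 0xA738 = 0x1440C → wrap carry → 0x440D
  0x440D + 0x0FD3 = 0x053E0
  0x53E0 + 0x352D = 0x0890D
One's-complement sum = 0x890D.
Checksum = ~0x890D & 0xFFFF = 0x76F2.

76F2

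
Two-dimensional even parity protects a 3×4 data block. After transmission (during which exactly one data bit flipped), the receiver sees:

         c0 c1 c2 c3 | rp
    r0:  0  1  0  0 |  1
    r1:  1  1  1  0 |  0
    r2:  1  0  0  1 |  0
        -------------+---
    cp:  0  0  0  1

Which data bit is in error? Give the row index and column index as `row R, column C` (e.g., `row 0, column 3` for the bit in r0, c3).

Recompute each row's even parity and compare to rp:
  r0: data parity 1, sent rp 1 → ok
  r1: data parity 1, sent rp 0 → mismatch
  r2: data parity 0, sent rp 0 → ok
Recompute each column's even parity and compare to cp:
  c0: data parity 0, sent cp 0 → ok
  c1: data parity 0, sent cp 0 → ok
  c2: data parity 1, sent cp 0 → mismatch
  c3: data parity 1, sent cp 1 → ok
Exactly one row (r1) and one column (c2) fail → the flipped bit is at their intersection.

row 1, column 2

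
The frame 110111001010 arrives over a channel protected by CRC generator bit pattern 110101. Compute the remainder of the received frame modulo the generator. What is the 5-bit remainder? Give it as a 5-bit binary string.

00001

Modulo-2 division of 110111001010 by 110101:
  pos 0: 110111 XOR 110101 = 000010
  pos 4: 100010 XOR 110101 = 010111
  pos 5: 101111 XOR 110101 = 011010
  pos 6: 110100 XOR 110101 = 000001
Remainder = 00001 (nonzero — an error is detected).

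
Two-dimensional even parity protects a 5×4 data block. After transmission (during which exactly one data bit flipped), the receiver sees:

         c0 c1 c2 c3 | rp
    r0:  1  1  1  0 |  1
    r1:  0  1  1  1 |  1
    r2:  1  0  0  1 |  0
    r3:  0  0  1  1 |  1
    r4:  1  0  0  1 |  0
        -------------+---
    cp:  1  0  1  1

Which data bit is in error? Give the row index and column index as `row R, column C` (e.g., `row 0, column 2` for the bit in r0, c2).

row 3, column 3

Recompute each row's even parity and compare to rp:
  r0: data parity 1, sent rp 1 → ok
  r1: data parity 1, sent rp 1 → ok
  r2: data parity 0, sent rp 0 → ok
  r3: data parity 0, sent rp 1 → mismatch
  r4: data parity 0, sent rp 0 → ok
Recompute each column's even parity and compare to cp:
  c0: data parity 1, sent cp 1 → ok
  c1: data parity 0, sent cp 0 → ok
  c2: data parity 1, sent cp 1 → ok
  c3: data parity 0, sent cp 1 → mismatch
Exactly one row (r3) and one column (c3) fail → the flipped bit is at their intersection.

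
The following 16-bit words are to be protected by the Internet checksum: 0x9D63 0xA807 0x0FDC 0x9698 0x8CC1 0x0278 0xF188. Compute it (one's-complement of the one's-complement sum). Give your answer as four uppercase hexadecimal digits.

935D

One's-complement addition (fold any carry out of bit 15 back into bit 0):
  0x9D63 + 0xA807 = 0x1456A → wrap carry → 0x456B
  0x456B + 0x0FDC = 0x05547
  0x5547 + 0x9698 = 0x0EBDF
  0xEBDF + 0x8CC1 = 0x178A0 → wrap carry → 0x78A1
  0x78A1 + 0x0278 = 0x07B19
  0x7B19 + 0xF188 = 0x16CA1 → wrap carry → 0x6CA2
One's-complement sum = 0x6CA2.
Checksum = ~0x6CA2 & 0xFFFF = 0x935D.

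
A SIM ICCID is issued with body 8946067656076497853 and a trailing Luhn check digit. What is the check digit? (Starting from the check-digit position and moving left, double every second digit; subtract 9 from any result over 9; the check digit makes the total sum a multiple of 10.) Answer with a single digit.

Partial digits right→left: 3 5 8 7 9 4 6 7 0 6 5 6 7 6 0 6 4 9 8
Double every second digit counting from the check-digit position (so the 1st, 3rd, 5th, ... of the partial from the right).
  doubled (with −9 where >9): 6 7 9 3 0 1 5 0 8 7 → sum 46
  kept as-is: 5 7 4 7 6 6 6 6 9 → sum 56
Total = 46 + 56 = 102.
Check digit = (10 − (102 mod 10)) mod 10 = 8.

8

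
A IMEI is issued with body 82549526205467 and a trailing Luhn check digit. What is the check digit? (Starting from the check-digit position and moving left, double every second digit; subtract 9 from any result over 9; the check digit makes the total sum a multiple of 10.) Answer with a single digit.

Partial digits right→left: 7 6 4 5 0 2 6 2 5 9 4 5 2 8
Double every second digit counting from the check-digit position (so the 1st, 3rd, 5th, ... of the partial from the right).
  doubled (with −9 where >9): 5 8 0 3 1 8 4 → sum 29
  kept as-is: 6 5 2 2 9 5 8 → sum 37
Total = 29 + 37 = 66.
Check digit = (10 − (66 mod 10)) mod 10 = 4.

4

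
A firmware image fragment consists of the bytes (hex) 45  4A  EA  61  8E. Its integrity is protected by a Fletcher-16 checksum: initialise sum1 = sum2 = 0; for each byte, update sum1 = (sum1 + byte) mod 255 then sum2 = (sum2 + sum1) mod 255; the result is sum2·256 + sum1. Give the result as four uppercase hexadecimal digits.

Running sums (mod 255):
  after byte 0 (45): sum1=69, sum2=69
  after byte 1 (4A): sum1=143, sum2=212
  after byte 2 (EA): sum1=122, sum2=79
  after byte 3 (61): sum1=219, sum2=43
  after byte 4 (8E): sum1=106, sum2=149
Checksum = sum2·256 + sum1 = 149·256 + 106 = 38250 = 0x956A.

956A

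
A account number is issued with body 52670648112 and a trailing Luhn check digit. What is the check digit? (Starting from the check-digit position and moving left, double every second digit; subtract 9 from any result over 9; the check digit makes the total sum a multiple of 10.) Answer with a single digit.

Partial digits right→left: 2 1 1 8 4 6 0 7 6 2 5
Double every second digit counting from the check-digit position (so the 1st, 3rd, 5th, ... of the partial from the right).
  doubled (with −9 where >9): 4 2 8 0 3 1 → sum 18
  kept as-is: 1 8 6 7 2 → sum 24
Total = 18 + 24 = 42.
Check digit = (10 − (42 mod 10)) mod 10 = 8.

8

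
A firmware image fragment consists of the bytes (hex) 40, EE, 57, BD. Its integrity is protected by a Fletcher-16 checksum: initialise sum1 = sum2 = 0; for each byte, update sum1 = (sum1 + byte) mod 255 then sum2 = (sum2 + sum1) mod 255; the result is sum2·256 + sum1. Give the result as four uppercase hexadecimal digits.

Running sums (mod 255):
  after byte 0 (40): sum1=64, sum2=64
  after byte 1 (EE): sum1=47, sum2=111
  after byte 2 (57): sum1=134, sum2=245
  after byte 3 (BD): sum1=68, sum2=58
Checksum = sum2·256 + sum1 = 58·256 + 68 = 14916 = 0x3A44.

3A44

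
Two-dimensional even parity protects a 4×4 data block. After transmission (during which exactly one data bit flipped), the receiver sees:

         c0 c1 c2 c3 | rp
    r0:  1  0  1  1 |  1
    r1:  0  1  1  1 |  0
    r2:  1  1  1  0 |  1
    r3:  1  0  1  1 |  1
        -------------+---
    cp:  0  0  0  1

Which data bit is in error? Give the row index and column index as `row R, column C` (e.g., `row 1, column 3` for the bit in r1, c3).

Recompute each row's even parity and compare to rp:
  r0: data parity 1, sent rp 1 → ok
  r1: data parity 1, sent rp 0 → mismatch
  r2: data parity 1, sent rp 1 → ok
  r3: data parity 1, sent rp 1 → ok
Recompute each column's even parity and compare to cp:
  c0: data parity 1, sent cp 0 → mismatch
  c1: data parity 0, sent cp 0 → ok
  c2: data parity 0, sent cp 0 → ok
  c3: data parity 1, sent cp 1 → ok
Exactly one row (r1) and one column (c0) fail → the flipped bit is at their intersection.

row 1, column 0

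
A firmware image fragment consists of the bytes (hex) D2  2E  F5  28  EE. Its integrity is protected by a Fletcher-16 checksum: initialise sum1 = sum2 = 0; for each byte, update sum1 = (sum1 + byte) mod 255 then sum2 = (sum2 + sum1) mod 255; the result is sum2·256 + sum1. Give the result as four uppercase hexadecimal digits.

Running sums (mod 255):
  after byte 0 (D2): sum1=210, sum2=210
  after byte 1 (2E): sum1=1, sum2=211
  after byte 2 (F5): sum1=246, sum2=202
  after byte 3 (28): sum1=31, sum2=233
  after byte 4 (EE): sum1=14, sum2=247
Checksum = sum2·256 + sum1 = 247·256 + 14 = 63246 = 0xF70E.

F70E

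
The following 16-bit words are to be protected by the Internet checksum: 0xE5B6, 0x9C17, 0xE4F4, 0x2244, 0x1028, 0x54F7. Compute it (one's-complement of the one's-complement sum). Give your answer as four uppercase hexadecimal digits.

11D9

One's-complement addition (fold any carry out of bit 15 back into bit 0):
  0xE5B6 + 0x9C17 = 0x181CD → wrap carry → 0x81CE
  0x81CE + 0xE4F4 = 0x166C2 → wrap carry → 0x66C3
  0x66C3 + 0x2244 = 0x08907
  0x8907 + 0x1028 = 0x0992F
  0x992F + 0x54F7 = 0x0EE26
One's-complement sum = 0xEE26.
Checksum = ~0xEE26 & 0xFFFF = 0x11D9.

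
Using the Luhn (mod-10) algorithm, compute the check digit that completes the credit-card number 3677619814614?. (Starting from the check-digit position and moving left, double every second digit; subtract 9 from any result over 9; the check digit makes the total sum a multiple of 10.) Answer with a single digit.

Partial digits right→left: 4 1 6 4 1 8 9 1 6 7 7 6 3
Double every second digit counting from the check-digit position (so the 1st, 3rd, 5th, ... of the partial from the right).
  doubled (with −9 where >9): 8 3 2 9 3 5 6 → sum 36
  kept as-is: 1 4 8 1 7 6 → sum 27
Total = 36 + 27 = 63.
Check digit = (10 − (63 mod 10)) mod 10 = 7.

7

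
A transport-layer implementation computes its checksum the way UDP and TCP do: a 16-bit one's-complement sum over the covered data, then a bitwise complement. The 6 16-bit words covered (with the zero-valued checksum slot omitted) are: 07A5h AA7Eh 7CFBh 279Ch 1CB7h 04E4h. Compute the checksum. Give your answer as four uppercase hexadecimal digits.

87A9

One's-complement addition (fold any carry out of bit 15 back into bit 0):
  0x07A5 + 0xAA7E = 0x0B223
  0xB223 + 0x7CFB = 0x12F1E → wrap carry → 0x2F1F
  0x2F1F + 0x279C = 0x056BB
  0x56BB + 0x1CB7 = 0x07372
  0x7372 + 0x04E4 = 0x07856
One's-complement sum = 0x7856.
Checksum = ~0x7856 & 0xFFFF = 0x87A9.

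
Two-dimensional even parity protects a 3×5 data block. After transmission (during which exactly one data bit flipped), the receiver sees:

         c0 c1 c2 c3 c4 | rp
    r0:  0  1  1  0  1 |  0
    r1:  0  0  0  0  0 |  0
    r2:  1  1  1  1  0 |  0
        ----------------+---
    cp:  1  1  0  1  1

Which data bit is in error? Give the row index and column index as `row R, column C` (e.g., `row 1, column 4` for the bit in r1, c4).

Recompute each row's even parity and compare to rp:
  r0: data parity 1, sent rp 0 → mismatch
  r1: data parity 0, sent rp 0 → ok
  r2: data parity 0, sent rp 0 → ok
Recompute each column's even parity and compare to cp:
  c0: data parity 1, sent cp 1 → ok
  c1: data parity 0, sent cp 1 → mismatch
  c2: data parity 0, sent cp 0 → ok
  c3: data parity 1, sent cp 1 → ok
  c4: data parity 1, sent cp 1 → ok
Exactly one row (r0) and one column (c1) fail → the flipped bit is at their intersection.

row 0, column 1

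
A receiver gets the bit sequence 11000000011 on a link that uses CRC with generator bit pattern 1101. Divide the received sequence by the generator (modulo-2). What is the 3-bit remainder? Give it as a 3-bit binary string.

Modulo-2 division of 11000000011 by 1101:
  pos 0: 1100 XOR 1101 = 0001
  pos 3: 1000 XOR 1101 = 0101
  pos 4: 1010 XOR 1101 = 0111
  pos 5: 1110 XOR 1101 = 0011
  pos 7: 1111 XOR 1101 = 0010
Remainder = 010 (nonzero — an error is detected).

010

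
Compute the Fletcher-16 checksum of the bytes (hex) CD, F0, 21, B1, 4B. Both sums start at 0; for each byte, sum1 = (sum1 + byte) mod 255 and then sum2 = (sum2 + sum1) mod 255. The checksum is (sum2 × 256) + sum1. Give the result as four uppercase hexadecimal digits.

DADC

Running sums (mod 255):
  after byte 0 (CD): sum1=205, sum2=205
  after byte 1 (F0): sum1=190, sum2=140
  after byte 2 (21): sum1=223, sum2=108
  after byte 3 (B1): sum1=145, sum2=253
  after byte 4 (4B): sum1=220, sum2=218
Checksum = sum2·256 + sum1 = 218·256 + 220 = 56028 = 0xDADC.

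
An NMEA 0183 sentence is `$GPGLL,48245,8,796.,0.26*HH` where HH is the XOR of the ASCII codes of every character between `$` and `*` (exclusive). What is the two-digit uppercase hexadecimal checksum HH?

5B

XOR the ASCII codes of the payload characters:
  'G' = 0x47 → acc = 0x47
  'P' = 0x50 → acc = 0x17
  'G' = 0x47 → acc = 0x50
  'L' = 0x4C → acc = 0x1C
  'L' = 0x4C → acc = 0x50
  ',' = 0x2C → acc = 0x7C
  '4' = 0x34 → acc = 0x48
  '8' = 0x38 → acc = 0x70
  '2' = 0x32 → acc = 0x42
  '4' = 0x34 → acc = 0x76
  '5' = 0x35 → acc = 0x43
  ',' = 0x2C → acc = 0x6F
  '8' = 0x38 → acc = 0x57
  ',' = 0x2C → acc = 0x7B
  '7' = 0x37 → acc = 0x4C
  '9' = 0x39 → acc = 0x75
  '6' = 0x36 → acc = 0x43
  '.' = 0x2E → acc = 0x6D
  ',' = 0x2C → acc = 0x41
  '0' = 0x30 → acc = 0x71
  '.' = 0x2E → acc = 0x5F
  '2' = 0x32 → acc = 0x6D
  '6' = 0x36 → acc = 0x5B
Checksum = 0x5B.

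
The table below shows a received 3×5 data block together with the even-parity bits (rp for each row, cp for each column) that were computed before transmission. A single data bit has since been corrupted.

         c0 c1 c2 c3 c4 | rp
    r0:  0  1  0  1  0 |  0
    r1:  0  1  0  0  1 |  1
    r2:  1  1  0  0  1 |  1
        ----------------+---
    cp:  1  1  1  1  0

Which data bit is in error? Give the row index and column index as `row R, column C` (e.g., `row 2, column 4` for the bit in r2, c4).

row 1, column 2

Recompute each row's even parity and compare to rp:
  r0: data parity 0, sent rp 0 → ok
  r1: data parity 0, sent rp 1 → mismatch
  r2: data parity 1, sent rp 1 → ok
Recompute each column's even parity and compare to cp:
  c0: data parity 1, sent cp 1 → ok
  c1: data parity 1, sent cp 1 → ok
  c2: data parity 0, sent cp 1 → mismatch
  c3: data parity 1, sent cp 1 → ok
  c4: data parity 0, sent cp 0 → ok
Exactly one row (r1) and one column (c2) fail → the flipped bit is at their intersection.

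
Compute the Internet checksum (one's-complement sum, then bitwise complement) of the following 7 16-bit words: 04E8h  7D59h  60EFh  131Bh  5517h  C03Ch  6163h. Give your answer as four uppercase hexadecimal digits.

One's-complement addition (fold any carry out of bit 15 back into bit 0):
  0x04E8 + 0x7D59 = 0x08241
  0x8241 + 0x60EF = 0x0E330
  0xE330 + 0x131B = 0x0F64B
  0xF64B + 0x5517 = 0x14B62 → wrap carry → 0x4B63
  0x4B63 + 0xC03C = 0x10B9F → wrap carry → 0x0BA0
  0x0BA0 + 0x6163 = 0x06D03
One's-complement sum = 0x6D03.
Checksum = ~0x6D03 & 0xFFFF = 0x92FC.

92FC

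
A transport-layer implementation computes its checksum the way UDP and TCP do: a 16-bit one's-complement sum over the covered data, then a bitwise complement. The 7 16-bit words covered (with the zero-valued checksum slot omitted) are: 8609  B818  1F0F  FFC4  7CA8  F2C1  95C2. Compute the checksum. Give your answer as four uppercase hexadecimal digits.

One's-complement addition (fold any carry out of bit 15 back into bit 0):
  0x8609 + 0xB818 = 0x13E21 → wrap carry → 0x3E22
  0x3E22 + 0x1F0F = 0x05D31
  0x5D31 + 0xFFC4 = 0x15CF5 → wrap carry → 0x5CF6
  0x5CF6 + 0x7CA8 = 0x0D99E
  0xD99E + 0xF2C1 = 0x1CC5F → wrap carry → 0xCC60
  0xCC60 + 0x95C2 = 0x16222 → wrap carry → 0x6223
One's-complement sum = 0x6223.
Checksum = ~0x6223 & 0xFFFF = 0x9DDC.

9DDC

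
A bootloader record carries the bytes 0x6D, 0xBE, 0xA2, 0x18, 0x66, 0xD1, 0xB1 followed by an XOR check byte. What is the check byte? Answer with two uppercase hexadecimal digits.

XOR the bytes together:
  start with 0x6D
  0x6D ⊕ 0xBE = 0xD3
  0xD3 ⊕ 0xA2 = 0x71
  0x71 ⊕ 0x18 = 0x69
  0x69 ⊕ 0x66 = 0x0F
  0x0F ⊕ 0xD1 = 0xDE
  0xDE ⊕ 0xB1 = 0x6F

6F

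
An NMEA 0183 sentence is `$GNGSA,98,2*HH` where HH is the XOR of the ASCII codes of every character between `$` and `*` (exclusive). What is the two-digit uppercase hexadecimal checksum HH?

6F

XOR the ASCII codes of the payload characters:
  'G' = 0x47 → acc = 0x47
  'N' = 0x4E → acc = 0x09
  'G' = 0x47 → acc = 0x4E
  'S' = 0x53 → acc = 0x1D
  'A' = 0x41 → acc = 0x5C
  ',' = 0x2C → acc = 0x70
  '9' = 0x39 → acc = 0x49
  '8' = 0x38 → acc = 0x71
  ',' = 0x2C → acc = 0x5D
  '2' = 0x32 → acc = 0x6F
Checksum = 0x6F.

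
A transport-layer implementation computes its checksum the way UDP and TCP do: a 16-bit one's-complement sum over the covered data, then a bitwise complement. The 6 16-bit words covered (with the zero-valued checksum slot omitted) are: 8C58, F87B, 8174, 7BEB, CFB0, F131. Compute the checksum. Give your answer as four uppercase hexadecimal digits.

One's-complement addition (fold any carry out of bit 15 back into bit 0):
  0x8C58 + 0xF87B = 0x184D3 → wrap carry → 0x84D4
  0x84D4 + 0x8174 = 0x10648 → wrap carry → 0x0649
  0x0649 + 0x7BEB = 0x08234
  0x8234 + 0xCFB0 = 0x151E4 → wrap carry → 0x51E5
  0x51E5 + 0xF131 = 0x14316 → wrap carry → 0x4317
One's-complement sum = 0x4317.
Checksum = ~0x4317 & 0xFFFF = 0xBCE8.

BCE8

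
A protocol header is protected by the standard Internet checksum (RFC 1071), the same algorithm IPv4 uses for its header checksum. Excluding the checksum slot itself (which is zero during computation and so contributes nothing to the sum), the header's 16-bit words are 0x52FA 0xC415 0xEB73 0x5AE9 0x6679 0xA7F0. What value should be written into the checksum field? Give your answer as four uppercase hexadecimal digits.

One's-complement addition (fold any carry out of bit 15 back into bit 0):
  0x52FA + 0xC415 = 0x1170F → wrap carry → 0x1710
  0x1710 + 0xEB73 = 0x10283 → wrap carry → 0x0284
  0x0284 + 0x5AE9 = 0x05D6D
  0x5D6D + 0x6679 = 0x0C3E6
  0xC3E6 + 0xA7F0 = 0x16BD6 → wrap carry → 0x6BD7
One's-complement sum = 0x6BD7.
Checksum = ~0x6BD7 & 0xFFFF = 0x9428.

9428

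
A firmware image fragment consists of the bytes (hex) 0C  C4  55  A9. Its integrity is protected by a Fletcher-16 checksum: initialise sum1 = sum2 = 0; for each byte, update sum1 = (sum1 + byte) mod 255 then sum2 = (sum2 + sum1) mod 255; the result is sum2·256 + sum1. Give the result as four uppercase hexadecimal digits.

D2CF

Running sums (mod 255):
  after byte 0 (0C): sum1=12, sum2=12
  after byte 1 (C4): sum1=208, sum2=220
  after byte 2 (55): sum1=38, sum2=3
  after byte 3 (A9): sum1=207, sum2=210
Checksum = sum2·256 + sum1 = 210·256 + 207 = 53967 = 0xD2CF.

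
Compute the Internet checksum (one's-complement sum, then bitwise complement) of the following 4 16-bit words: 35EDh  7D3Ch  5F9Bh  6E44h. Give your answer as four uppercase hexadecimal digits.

7EF6

One's-complement addition (fold any carry out of bit 15 back into bit 0):
  0x35ED + 0x7D3C = 0x0B329
  0xB329 + 0x5F9B = 0x112C4 → wrap carry → 0x12C5
  0x12C5 + 0x6E44 = 0x08109
One's-complement sum = 0x8109.
Checksum = ~0x8109 & 0xFFFF = 0x7EF6.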